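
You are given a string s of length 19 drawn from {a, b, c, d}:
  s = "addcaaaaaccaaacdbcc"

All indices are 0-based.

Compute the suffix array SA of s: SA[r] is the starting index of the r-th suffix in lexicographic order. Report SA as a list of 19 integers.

rank→(start, suffix):
  0 → (4, 'aaaaaccaaacdbcc')
  1 → (5, 'aaaaccaaacdbcc')
  2 → (6, 'aaaccaaacdbcc')
  3 → (11, 'aaacdbcc')
  4 → (7, 'aaccaaacdbcc')
  5 → (12, 'aacdbcc')
  6 → (8, 'accaaacdbcc')
  7 → (13, 'acdbcc')
  8 → (0, 'addcaaaaaccaaacdbcc')
  9 → (16, 'bcc')
  10 → (18, 'c')
  11 → (3, 'caaaaaccaaacdbcc')
  12 → (10, 'caaacdbcc')
  13 → (17, 'cc')
  14 → (9, 'ccaaacdbcc')
  15 → (14, 'cdbcc')
  16 → (15, 'dbcc')
  17 → (2, 'dcaaaaaccaaacdbcc')
  18 → (1, 'ddcaaaaaccaaacdbcc')

[4, 5, 6, 11, 7, 12, 8, 13, 0, 16, 18, 3, 10, 17, 9, 14, 15, 2, 1]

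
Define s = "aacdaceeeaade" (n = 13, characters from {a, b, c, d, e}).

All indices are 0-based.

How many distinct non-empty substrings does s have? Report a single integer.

79

rank→(start, suffix):
  0 → (0, 'aacdaceeeaade')
  1 → (9, 'aade')
  2 → (1, 'acdaceeeaade')
  3 → (4, 'aceeeaade')
  4 → (10, 'ade')
  5 → (2, 'cdaceeeaade')
  6 → (5, 'ceeeaade')
  7 → (3, 'daceeeaade')
  8 → (11, 'de')
  9 → (12, 'e')
  10 → (8, 'eaade')
  11 → (7, 'eeaade')
  12 → (6, 'eeeaade')

SA = [0, 9, 1, 4, 10, 2, 5, 3, 11, 12, 8, 7, 6]
[i] adj suffixes → lcp
  [1] 0/9 → 2 ('aa')
  [2] 9/1 → 1 ('a')
  [3] 1/4 → 2 ('ac')
  [4] 4/10 → 1 ('a')
  [5] 10/2 → 0 ('')
  [6] 2/5 → 1 ('c')
  [7] 5/3 → 0 ('')
  [8] 3/11 → 1 ('d')
  [9] 11/12 → 0 ('')
  [10] 12/8 → 1 ('e')
  [11] 8/7 → 1 ('e')
  [12] 7/6 → 2 ('ee')

n(n+1)/2 = 13·14/2 = 91
Σ LCP = 0 + 2 + 1 + 2 + 1 + 0 + 1 + 0 + 1 + 0 + 1 + 1 + 2 = 12
distinct = 91 − 12 = 79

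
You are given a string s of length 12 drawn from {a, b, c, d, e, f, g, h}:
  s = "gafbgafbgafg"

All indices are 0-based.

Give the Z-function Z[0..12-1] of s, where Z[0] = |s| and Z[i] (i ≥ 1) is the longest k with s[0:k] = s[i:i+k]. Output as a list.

[12, 0, 0, 0, 7, 0, 0, 0, 3, 0, 0, 1]

Z[0]=12
i=1: fresh scan; Z[1]=0
i=2: fresh scan; Z[2]=0
i=3: fresh scan; Z[3]=0
i=4: fresh scan; Z[4]=7 extend→box=[4,11)
i=5: min(r-i=6, Z[1]=0)=0; Z[5]=0
i=6: min(r-i=5, Z[2]=0)=0; Z[6]=0
i=7: min(r-i=4, Z[3]=0)=0; Z[7]=0
i=8: min(r-i=3, Z[4]=7)=3; Z[8]=3
i=9: min(r-i=2, Z[5]=0)=0; Z[9]=0
i=10: min(r-i=1, Z[6]=0)=0; Z[10]=0
i=11: fresh scan; Z[11]=1 extend→box=[11,12)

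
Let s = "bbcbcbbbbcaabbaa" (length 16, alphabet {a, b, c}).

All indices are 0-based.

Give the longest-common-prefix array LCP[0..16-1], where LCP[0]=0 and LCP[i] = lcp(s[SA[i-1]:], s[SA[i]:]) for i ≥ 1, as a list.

rank | idx | suffix
   0 |  15 | a
   1 |  14 | aa
   2 |  10 | aabbaa
   3 |  11 | abbaa
   4 |  13 | baa
   5 |  12 | bbaa
   6 |   5 | bbbbcaabbaa
   7 |   6 | bbbcaabbaa
   8 |   7 | bbcaabbaa
   9 |   0 | bbcbcbbbbcaabbaa
  10 |   8 | bcaabbaa
  11 |   3 | bcbbbbcaabbaa
  12 |   1 | bcbcbbbbcaabbaa
  13 |   9 | caabbaa
  14 |   4 | cbbbbcaabbaa
  15 |   2 | cbcbbbbcaabbaa

SA = [15, 14, 10, 11, 13, 12, 5, 6, 7, 0, 8, 3, 1, 9, 4, 2]
i: (SA[i-1],SA[i]) lcp shared
  1: (15,14) 1 'a'
  2: (14,10) 2 'aa'
  3: (10,11) 1 'a'
  4: (11,13) 0 ''
  5: (13,12) 1 'b'
  6: (12,5) 2 'bb'
  7: (5,6) 3 'bbb'
  8: (6,7) 2 'bb'
  9: (7,0) 3 'bbc'
  10: (0,8) 1 'b'
  11: (8,3) 2 'bc'
  12: (3,1) 3 'bcb'
  13: (1,9) 0 ''
  14: (9,4) 1 'c'
  15: (4,2) 2 'cb'

[0, 1, 2, 1, 0, 1, 2, 3, 2, 3, 1, 2, 3, 0, 1, 2]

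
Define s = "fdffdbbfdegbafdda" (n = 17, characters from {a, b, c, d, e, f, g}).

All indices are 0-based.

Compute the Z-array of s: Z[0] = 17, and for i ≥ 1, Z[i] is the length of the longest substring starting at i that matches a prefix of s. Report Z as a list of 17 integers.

[17, 0, 1, 2, 0, 0, 0, 2, 0, 0, 0, 0, 0, 2, 0, 0, 0]

Z[0]=17
i=1: outside box; Z[1]=0
i=2: outside box; Z[2]=1 scan→box=[2,3)
i=3: outside box; Z[3]=2 scan→box=[3,5)
i=4: min(r-i=1, Z[1]=0)=0; Z[4]=0
i=5: outside box; Z[5]=0
i=6: outside box; Z[6]=0
i=7: outside box; Z[7]=2 scan→box=[7,9)
i=8: min(r-i=1, Z[1]=0)=0; Z[8]=0
i=9: outside box; Z[9]=0
i=10: outside box; Z[10]=0
i=11: outside box; Z[11]=0
i=12: outside box; Z[12]=0
i=13: outside box; Z[13]=2 scan→box=[13,15)
i=14: min(r-i=1, Z[1]=0)=0; Z[14]=0
i=15: outside box; Z[15]=0
i=16: outside box; Z[16]=0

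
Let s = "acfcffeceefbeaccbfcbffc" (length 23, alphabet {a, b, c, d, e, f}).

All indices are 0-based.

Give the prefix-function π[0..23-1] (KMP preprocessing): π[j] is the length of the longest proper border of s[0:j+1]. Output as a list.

[0, 0, 0, 0, 0, 0, 0, 0, 0, 0, 0, 0, 0, 1, 2, 0, 0, 0, 0, 0, 0, 0, 0]

π[0] = 0
j=1 s[j]='c': π[1]=0 (border '')
j=2 s[j]='f': π[2]=0 (border '')
j=3 s[j]='c': π[3]=0 (border '')
j=4 s[j]='f': π[4]=0 (border '')
j=5 s[j]='f': π[5]=0 (border '')
j=6 s[j]='e': π[6]=0 (border '')
j=7 s[j]='c': π[7]=0 (border '')
j=8 s[j]='e': π[8]=0 (border '')
j=9 s[j]='e': π[9]=0 (border '')
j=10 s[j]='f': π[10]=0 (border '')
j=11 s[j]='b': π[11]=0 (border '')
j=12 s[j]='e': π[12]=0 (border '')
j=13 s[j]='a': π[13]=1 (border 'a')
j=14 s[j]='c': π[14]=2 (border 'ac')
j=15 s[j]='c': k: 2→0; π[15]=0 (border '')
j=16 s[j]='b': π[16]=0 (border '')
j=17 s[j]='f': π[17]=0 (border '')
j=18 s[j]='c': π[18]=0 (border '')
j=19 s[j]='b': π[19]=0 (border '')
j=20 s[j]='f': π[20]=0 (border '')
j=21 s[j]='f': π[21]=0 (border '')
j=22 s[j]='c': π[22]=0 (border '')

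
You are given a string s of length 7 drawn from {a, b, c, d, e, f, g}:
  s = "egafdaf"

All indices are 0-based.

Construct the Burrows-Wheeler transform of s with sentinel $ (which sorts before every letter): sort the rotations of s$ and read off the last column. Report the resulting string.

rank  rotation  last
    0  $egafdaf  f
    1  af$egafd  d
    2  afdaf$eg  g
    3  daf$egaf  f
    4  egafdaf$  $
    5  f$egafda  a
    6  fdaf$ega  a
    7  gafdaf$e  e

fdgf$aae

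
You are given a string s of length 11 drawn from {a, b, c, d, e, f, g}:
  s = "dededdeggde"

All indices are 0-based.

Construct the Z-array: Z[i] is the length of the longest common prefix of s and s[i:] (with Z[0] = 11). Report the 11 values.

[11, 0, 3, 0, 1, 2, 0, 0, 0, 2, 0]

Z[0]=11
i=1: outside box; Z[1]=0
i=2: outside box; Z[2]=3 extend→box=[2,5)
i=3: min(r-i=2, Z[1]=0)=0; Z[3]=0
i=4: min(r-i=1, Z[2]=3)=1; Z[4]=1
i=5: outside box; Z[5]=2 extend→box=[5,7)
i=6: min(r-i=1, Z[1]=0)=0; Z[6]=0
i=7: outside box; Z[7]=0
i=8: outside box; Z[8]=0
i=9: outside box; Z[9]=2 extend→box=[9,11)
i=10: min(r-i=1, Z[1]=0)=0; Z[10]=0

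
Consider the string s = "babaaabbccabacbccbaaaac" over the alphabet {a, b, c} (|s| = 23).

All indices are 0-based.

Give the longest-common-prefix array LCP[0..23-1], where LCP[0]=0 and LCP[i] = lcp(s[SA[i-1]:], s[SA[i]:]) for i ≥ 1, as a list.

[0, 3, 3, 2, 2, 1, 3, 2, 1, 2, 0, 4, 2, 2, 1, 1, 3, 0, 1, 1, 2, 1, 2]

rank→(start, suffix):
  0 → (18, 'aaaac')
  1 → (3, 'aaabbccabacbccbaaaac')
  2 → (19, 'aaac')
  3 → (4, 'aabbccabacbccbaaaac')
  4 → (20, 'aac')
  5 → (1, 'abaaabbccabacbccbaaaac')
  6 → (10, 'abacbccbaaaac')
  7 → (5, 'abbccabacbccbaaaac')
  8 → (21, 'ac')
  9 → (12, 'acbccbaaaac')
  10 → (17, 'baaaac')
  11 → (2, 'baaabbccabacbccbaaaac')
  12 → (0, 'babaaabbccabacbccbaaaac')
  13 → (11, 'bacbccbaaaac')
  14 → (6, 'bbccabacbccbaaaac')
  15 → (7, 'bccabacbccbaaaac')
  16 → (14, 'bccbaaaac')
  17 → (22, 'c')
  18 → (9, 'cabacbccbaaaac')
  19 → (16, 'cbaaaac')
  20 → (13, 'cbccbaaaac')
  21 → (8, 'ccabacbccbaaaac')
  22 → (15, 'ccbaaaac')

SA = [18, 3, 19, 4, 20, 1, 10, 5, 21, 12, 17, 2, 0, 11, 6, 7, 14, 22, 9, 16, 13, 8, 15]
[i] adj suffixes → lcp
  [1] 18/3 → 3 ('aaa')
  [2] 3/19 → 3 ('aaa')
  [3] 19/4 → 2 ('aa')
  [4] 4/20 → 2 ('aa')
  [5] 20/1 → 1 ('a')
  [6] 1/10 → 3 ('aba')
  [7] 10/5 → 2 ('ab')
  [8] 5/21 → 1 ('a')
  [9] 21/12 → 2 ('ac')
  [10] 12/17 → 0 ('')
  [11] 17/2 → 4 ('baaa')
  [12] 2/0 → 2 ('ba')
  [13] 0/11 → 2 ('ba')
  [14] 11/6 → 1 ('b')
  [15] 6/7 → 1 ('b')
  [16] 7/14 → 3 ('bcc')
  [17] 14/22 → 0 ('')
  [18] 22/9 → 1 ('c')
  [19] 9/16 → 1 ('c')
  [20] 16/13 → 2 ('cb')
  [21] 13/8 → 1 ('c')
  [22] 8/15 → 2 ('cc')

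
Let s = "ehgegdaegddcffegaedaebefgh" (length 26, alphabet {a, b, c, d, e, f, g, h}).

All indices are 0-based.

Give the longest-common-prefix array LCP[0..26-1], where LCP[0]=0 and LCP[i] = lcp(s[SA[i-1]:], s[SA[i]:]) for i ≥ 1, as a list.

[0, 2, 2, 0, 0, 0, 3, 1, 1, 0, 1, 1, 1, 2, 3, 1, 0, 1, 1, 0, 1, 2, 1, 1, 0, 1]

sorted suffixes:
  #0 SA[0]=19  'aebefgh'
  #1 SA[1]=16  'aedaebefgh'
  #2 SA[2]=6  'aegddcffegaedaebefgh'
  #3 SA[3]=21  'befgh'
  #4 SA[4]=11  'cffegaedaebefgh'
  #5 SA[5]=18  'daebefgh'
  #6 SA[6]=5  'daegddcffegaedaebefgh'
  #7 SA[7]=10  'dcffegaedaebefgh'
  #8 SA[8]=9  'ddcffegaedaebefgh'
  #9 SA[9]=20  'ebefgh'
  #10 SA[10]=17  'edaebefgh'
  #11 SA[11]=22  'efgh'
  #12 SA[12]=14  'egaedaebefgh'
  #13 SA[13]=3  'egdaegddcffegaedaebefgh'
  #14 SA[14]=7  'egddcffegaedaebefgh'
  #15 SA[15]=0  'ehgegdaegddcffegaedaebefgh'
  #16 SA[16]=13  'fegaedaebefgh'
  #17 SA[17]=12  'ffegaedaebefgh'
  #18 SA[18]=23  'fgh'
  #19 SA[19]=15  'gaedaebefgh'
  #20 SA[20]=4  'gdaegddcffegaedaebefgh'
  #21 SA[21]=8  'gddcffegaedaebefgh'
  #22 SA[22]=2  'gegdaegddcffegaedaebefgh'
  #23 SA[23]=24  'gh'
  #24 SA[24]=25  'h'
  #25 SA[25]=1  'hgegdaegddcffegaedaebefgh'

SA = [19, 16, 6, 21, 11, 18, 5, 10, 9, 20, 17, 22, 14, 3, 7, 0, 13, 12, 23, 15, 4, 8, 2, 24, 25, 1]
i: (SA[i-1],SA[i]) lcp shared
  1: (19,16) 2 'ae'
  2: (16,6) 2 'ae'
  3: (6,21) 0 ''
  4: (21,11) 0 ''
  5: (11,18) 0 ''
  6: (18,5) 3 'dae'
  7: (5,10) 1 'd'
  8: (10,9) 1 'd'
  9: (9,20) 0 ''
  10: (20,17) 1 'e'
  11: (17,22) 1 'e'
  12: (22,14) 1 'e'
  13: (14,3) 2 'eg'
  14: (3,7) 3 'egd'
  15: (7,0) 1 'e'
  16: (0,13) 0 ''
  17: (13,12) 1 'f'
  18: (12,23) 1 'f'
  19: (23,15) 0 ''
  20: (15,4) 1 'g'
  21: (4,8) 2 'gd'
  22: (8,2) 1 'g'
  23: (2,24) 1 'g'
  24: (24,25) 0 ''
  25: (25,1) 1 'h'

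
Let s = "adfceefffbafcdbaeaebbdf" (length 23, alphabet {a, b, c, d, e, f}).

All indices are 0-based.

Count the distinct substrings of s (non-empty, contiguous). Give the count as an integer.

sorted suffixes:
  #0 SA[0]=0  'adfceefffbafcdbaeaebbdf'
  #1 SA[1]=15  'aeaebbdf'
  #2 SA[2]=17  'aebbdf'
  #3 SA[3]=10  'afcdbaeaebbdf'
  #4 SA[4]=14  'baeaebbdf'
  #5 SA[5]=9  'bafcdbaeaebbdf'
  #6 SA[6]=19  'bbdf'
  #7 SA[7]=20  'bdf'
  #8 SA[8]=12  'cdbaeaebbdf'
  #9 SA[9]=3  'ceefffbafcdbaeaebbdf'
  #10 SA[10]=13  'dbaeaebbdf'
  #11 SA[11]=21  'df'
  #12 SA[12]=1  'dfceefffbafcdbaeaebbdf'
  #13 SA[13]=16  'eaebbdf'
  #14 SA[14]=18  'ebbdf'
  #15 SA[15]=4  'eefffbafcdbaeaebbdf'
  #16 SA[16]=5  'efffbafcdbaeaebbdf'
  #17 SA[17]=22  'f'
  #18 SA[18]=8  'fbafcdbaeaebbdf'
  #19 SA[19]=11  'fcdbaeaebbdf'
  #20 SA[20]=2  'fceefffbafcdbaeaebbdf'
  #21 SA[21]=7  'ffbafcdbaeaebbdf'
  #22 SA[22]=6  'fffbafcdbaeaebbdf'

SA = [0, 15, 17, 10, 14, 9, 19, 20, 12, 3, 13, 21, 1, 16, 18, 4, 5, 22, 8, 11, 2, 7, 6]
[i] adj suffixes → lcp
  [1] 0/15 → 1 ('a')
  [2] 15/17 → 2 ('ae')
  [3] 17/10 → 1 ('a')
  [4] 10/14 → 0 ('')
  [5] 14/9 → 2 ('ba')
  [6] 9/19 → 1 ('b')
  [7] 19/20 → 1 ('b')
  [8] 20/12 → 0 ('')
  [9] 12/3 → 1 ('c')
  [10] 3/13 → 0 ('')
  [11] 13/21 → 1 ('d')
  [12] 21/1 → 2 ('df')
  [13] 1/16 → 0 ('')
  [14] 16/18 → 1 ('e')
  [15] 18/4 → 1 ('e')
  [16] 4/5 → 1 ('e')
  [17] 5/22 → 0 ('')
  [18] 22/8 → 1 ('f')
  [19] 8/11 → 1 ('f')
  [20] 11/2 → 2 ('fc')
  [21] 2/7 → 1 ('f')
  [22] 7/6 → 2 ('ff')

n(n+1)/2 = 23·24/2 = 276
Σ LCP = 0 + 1 + 2 + 1 + 0 + 2 + 1 + 1 + 0 + 1 + 0 + 1 + 2 + 0 + 1 + 1 + 1 + 0 + 1 + 1 + 2 + 1 + 2 = 22
distinct = 276 − 22 = 254

254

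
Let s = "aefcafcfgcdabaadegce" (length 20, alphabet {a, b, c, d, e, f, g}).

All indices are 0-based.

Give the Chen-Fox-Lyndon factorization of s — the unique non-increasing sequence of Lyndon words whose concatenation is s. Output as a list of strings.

emit factor 1: 'aefcafcfgcd' (i=0, period=11)
emit factor 2: 'ab' (i=11, period=2)
emit factor 3: 'aadegce' (i=13, period=7)

["aefcafcfgcd", "ab", "aadegce"]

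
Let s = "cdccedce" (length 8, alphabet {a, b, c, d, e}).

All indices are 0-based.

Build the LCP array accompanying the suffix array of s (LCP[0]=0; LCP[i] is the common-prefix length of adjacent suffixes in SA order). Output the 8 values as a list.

[0, 1, 1, 2, 0, 2, 0, 1]

rank | idx | suffix
   0 |   2 | ccedce
   1 |   0 | cdccedce
   2 |   6 | ce
   3 |   3 | cedce
   4 |   1 | dccedce
   5 |   5 | dce
   6 |   7 | e
   7 |   4 | edce

SA = [2, 0, 6, 3, 1, 5, 7, 4]
rank  pair      lcp
   1  s[2:],s[0:]  1  'c'
   2  s[0:],s[6:]  1  'c'
   3  s[6:],s[3:]  2  'ce'
   4  s[3:],s[1:]  0  ''
   5  s[1:],s[5:]  2  'dc'
   6  s[5:],s[7:]  0  ''
   7  s[7:],s[4:]  1  'e'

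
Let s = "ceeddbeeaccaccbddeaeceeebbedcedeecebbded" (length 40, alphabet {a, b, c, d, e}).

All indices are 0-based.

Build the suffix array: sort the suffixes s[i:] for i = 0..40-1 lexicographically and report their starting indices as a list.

rank | idx | suffix
   0 |   8 | accaccbddeaeceeebbedcedeecebbded
   1 |  11 | accbddeaeceeebbedcedeecebbded
   2 |  18 | aeceeebbedcedeecebbded
   3 |  35 | bbded
   4 |  24 | bbedcedeecebbded
   5 |  14 | bddeaeceeebbedcedeecebbded
   6 |  36 | bded
   7 |  25 | bedcedeecebbded
   8 |   5 | beeaccaccbddeaeceeebbedcedeecebbded
   9 |  10 | caccbddeaeceeebbedcedeecebbded
  10 |  13 | cbddeaeceeebbedcedeecebbded
  11 |   9 | ccaccbddeaeceeebbedcedeecebbded
  12 |  12 | ccbddeaeceeebbedcedeecebbded
  13 |  33 | cebbded
  14 |  28 | cedeecebbded
  15 |   0 | ceeddbeeaccaccbddeaeceeebbedcedeecebbded
  16 |  20 | ceeebbedcedeecebbded
  17 |  39 | d
  18 |   4 | dbeeaccaccbddeaeceeebbedcedeecebbded
  19 |  27 | dcedeecebbded
  20 |   3 | ddbeeaccaccbddeaeceeebbedcedeecebbded
  21 |  15 | ddeaeceeebbedcedeecebbded
  22 |  16 | deaeceeebbedcedeecebbded
  23 |  37 | ded
  24 |  30 | deecebbded
  25 |   7 | eaccaccbddeaeceeebbedcedeecebbded
  26 |  17 | eaeceeebbedcedeecebbded
  27 |  34 | ebbded
  28 |  23 | ebbedcedeecebbded
  29 |  32 | ecebbded
  30 |  19 | eceeebbedcedeecebbded
  31 |  38 | ed
  32 |  26 | edcedeecebbded
  33 |   2 | eddbeeaccaccbddeaeceeebbedcedeecebbded
  34 |  29 | edeecebbded
  35 |   6 | eeaccaccbddeaeceeebbedcedeecebbded
  36 |  22 | eebbedcedeecebbded
  37 |  31 | eecebbded
  38 |   1 | eeddbeeaccaccbddeaeceeebbedcedeecebbded
  39 |  21 | eeebbedcedeecebbded

[8, 11, 18, 35, 24, 14, 36, 25, 5, 10, 13, 9, 12, 33, 28, 0, 20, 39, 4, 27, 3, 15, 16, 37, 30, 7, 17, 34, 23, 32, 19, 38, 26, 2, 29, 6, 22, 31, 1, 21]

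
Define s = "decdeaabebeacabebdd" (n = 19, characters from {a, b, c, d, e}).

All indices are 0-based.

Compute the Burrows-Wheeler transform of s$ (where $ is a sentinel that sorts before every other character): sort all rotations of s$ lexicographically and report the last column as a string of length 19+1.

rank  rotation              last
    0  $decdeaabebeacabebdd  d
    1  aabebeacabebdd$decde  e
    2  abebdd$decdeaabebeac  c
    3  abebeacabebdd$decdea  a
    4  acabebdd$decdeaabebe  e
    5  bdd$decdeaabebeacabe  e
    6  beacabebdd$decdeaabe  e
    7  bebdd$decdeaabebeaca  a
    8  bebeacabebdd$decdeaa  a
    9  cabebdd$decdeaabebea  a
   10  cdeaabebeacabebdd$de  e
   11  d$decdeaabebeacabebd  d
   12  dd$decdeaabebeacabeb  b
   13  deaabebeacabebdd$dec  c
   14  decdeaabebeacabebdd$  $
   15  eaabebeacabebdd$decd  d
   16  eacabebdd$decdeaabeb  b
   17  ebdd$decdeaabebeacab  b
   18  ebeacabebdd$decdeaab  b
   19  ecdeaabebeacabebdd$d  d

decaeeeaaaedbc$dbbbd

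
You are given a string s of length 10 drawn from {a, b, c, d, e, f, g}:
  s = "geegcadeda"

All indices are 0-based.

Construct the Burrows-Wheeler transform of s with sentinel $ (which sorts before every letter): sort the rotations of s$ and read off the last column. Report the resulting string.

rank  rotation     last
    0  $geegcadeda  a
    1  a$geegcaded  d
    2  adeda$geegc  c
    3  cadeda$geeg  g
    4  da$geegcade  e
    5  deda$geegca  a
    6  eda$geegcad  d
    7  eegcadeda$g  g
    8  egcadeda$ge  e
    9  gcadeda$gee  e
   10  geegcadeda$  $

adcgeadgee$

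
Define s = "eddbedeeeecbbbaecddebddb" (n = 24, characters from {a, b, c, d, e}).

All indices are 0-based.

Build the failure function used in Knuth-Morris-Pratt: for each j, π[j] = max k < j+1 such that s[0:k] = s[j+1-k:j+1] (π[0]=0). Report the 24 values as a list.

[0, 0, 0, 0, 1, 2, 1, 1, 1, 1, 0, 0, 0, 0, 0, 1, 0, 0, 0, 1, 0, 0, 0, 0]

π[0] = 0
j=1 s[j]='d': π[1]=0 (border '')
j=2 s[j]='d': π[2]=0 (border '')
j=3 s[j]='b': π[3]=0 (border '')
j=4 s[j]='e': π[4]=1 (border 'e')
j=5 s[j]='d': π[5]=2 (border 'ed')
j=6 s[j]='e': k: 2→0; π[6]=1 (border 'e')
j=7 s[j]='e': k: 1→0; π[7]=1 (border 'e')
j=8 s[j]='e': k: 1→0; π[8]=1 (border 'e')
j=9 s[j]='e': k: 1→0; π[9]=1 (border 'e')
j=10 s[j]='c': k: 1→0; π[10]=0 (border '')
j=11 s[j]='b': π[11]=0 (border '')
j=12 s[j]='b': π[12]=0 (border '')
j=13 s[j]='b': π[13]=0 (border '')
j=14 s[j]='a': π[14]=0 (border '')
j=15 s[j]='e': π[15]=1 (border 'e')
j=16 s[j]='c': k: 1→0; π[16]=0 (border '')
j=17 s[j]='d': π[17]=0 (border '')
j=18 s[j]='d': π[18]=0 (border '')
j=19 s[j]='e': π[19]=1 (border 'e')
j=20 s[j]='b': k: 1→0; π[20]=0 (border '')
j=21 s[j]='d': π[21]=0 (border '')
j=22 s[j]='d': π[22]=0 (border '')
j=23 s[j]='b': π[23]=0 (border '')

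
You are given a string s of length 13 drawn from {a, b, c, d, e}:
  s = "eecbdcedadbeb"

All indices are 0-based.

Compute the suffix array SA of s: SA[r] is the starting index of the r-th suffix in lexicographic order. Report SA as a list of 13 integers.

sorted suffixes:
  #0 SA[0]=8  'adbeb'
  #1 SA[1]=12  'b'
  #2 SA[2]=3  'bdcedadbeb'
  #3 SA[3]=10  'beb'
  #4 SA[4]=2  'cbdcedadbeb'
  #5 SA[5]=5  'cedadbeb'
  #6 SA[6]=7  'dadbeb'
  #7 SA[7]=9  'dbeb'
  #8 SA[8]=4  'dcedadbeb'
  #9 SA[9]=11  'eb'
  #10 SA[10]=1  'ecbdcedadbeb'
  #11 SA[11]=6  'edadbeb'
  #12 SA[12]=0  'eecbdcedadbeb'

[8, 12, 3, 10, 2, 5, 7, 9, 4, 11, 1, 6, 0]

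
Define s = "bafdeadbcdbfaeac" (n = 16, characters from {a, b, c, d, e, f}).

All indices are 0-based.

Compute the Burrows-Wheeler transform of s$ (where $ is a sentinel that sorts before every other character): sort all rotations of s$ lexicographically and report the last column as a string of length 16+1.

rank  rotation           last
    0  $bafdeadbcdbfaeac  c
    1  ac$bafdeadbcdbfae  e
    2  adbcdbfaeac$bafde  e
    3  aeac$bafdeadbcdbf  f
    4  afdeadbcdbfaeac$b  b
    5  bafdeadbcdbfaeac$  $
    6  bcdbfaeac$bafdead  d
    7  bfaeac$bafdeadbcd  d
    8  c$bafdeadbcdbfaea  a
    9  cdbfaeac$bafdeadb  b
   10  dbcdbfaeac$bafdea  a
   11  dbfaeac$bafdeadbc  c
   12  deadbcdbfaeac$baf  f
   13  eac$bafdeadbcdbfa  a
   14  eadbcdbfaeac$bafd  d
   15  faeac$bafdeadbcdb  b
   16  fdeadbcdbfaeac$ba  a

ceefb$ddabacfadba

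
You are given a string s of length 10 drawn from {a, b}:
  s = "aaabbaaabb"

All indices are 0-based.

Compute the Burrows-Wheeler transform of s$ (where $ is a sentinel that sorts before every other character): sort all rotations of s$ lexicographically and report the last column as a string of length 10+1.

bb$aaaabbaa

rank  rotation     last
    0  $aaabbaaabb  b
    1  aaabb$aaabb  b
    2  aaabbaaabb$  $
    3  aabb$aaabba  a
    4  aabbaaabb$a  a
    5  abb$aaabbaa  a
    6  abbaaabb$aa  a
    7  b$aaabbaaab  b
    8  baaabb$aaab  b
    9  bb$aaabbaaa  a
   10  bbaaabb$aaa  a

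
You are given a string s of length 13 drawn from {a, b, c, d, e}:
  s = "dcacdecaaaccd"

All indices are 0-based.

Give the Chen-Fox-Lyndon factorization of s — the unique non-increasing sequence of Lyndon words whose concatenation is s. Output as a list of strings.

["d", "c", "acdec", "aaaccd"]

emit factor 1: 'd' (i=0, period=1)
emit factor 2: 'c' (i=1, period=1)
emit factor 3: 'acdec' (i=2, period=5)
emit factor 4: 'aaaccd' (i=7, period=6)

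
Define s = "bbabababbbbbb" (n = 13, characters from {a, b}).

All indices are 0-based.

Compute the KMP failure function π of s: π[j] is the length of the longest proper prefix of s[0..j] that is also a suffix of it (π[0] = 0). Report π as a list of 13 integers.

π[0] = 0
j=1 s[j]='b': π[1]=1 (border 'b')
j=2 s[j]='a': k: 1→0; π[2]=0 (border '')
j=3 s[j]='b': π[3]=1 (border 'b')
j=4 s[j]='a': k: 1→0; π[4]=0 (border '')
j=5 s[j]='b': π[5]=1 (border 'b')
j=6 s[j]='a': k: 1→0; π[6]=0 (border '')
j=7 s[j]='b': π[7]=1 (border 'b')
j=8 s[j]='b': π[8]=2 (border 'bb')
j=9 s[j]='b': k: 2→1; π[9]=2 (border 'bb')
j=10 s[j]='b': k: 2→1; π[10]=2 (border 'bb')
j=11 s[j]='b': k: 2→1; π[11]=2 (border 'bb')
j=12 s[j]='b': k: 2→1; π[12]=2 (border 'bb')

[0, 1, 0, 1, 0, 1, 0, 1, 2, 2, 2, 2, 2]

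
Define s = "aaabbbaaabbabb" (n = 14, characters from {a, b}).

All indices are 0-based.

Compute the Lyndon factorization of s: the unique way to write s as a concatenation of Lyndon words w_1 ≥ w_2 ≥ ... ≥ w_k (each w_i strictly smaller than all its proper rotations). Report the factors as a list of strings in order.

emit factor 1: 'aaabbb' (i=0, period=6)
emit factor 2: 'aaabbabb' (i=6, period=8)

["aaabbb", "aaabbabb"]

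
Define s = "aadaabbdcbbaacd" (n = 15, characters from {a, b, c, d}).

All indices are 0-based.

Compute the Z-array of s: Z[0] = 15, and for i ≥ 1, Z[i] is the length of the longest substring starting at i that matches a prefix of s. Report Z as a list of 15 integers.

[15, 1, 0, 2, 1, 0, 0, 0, 0, 0, 0, 2, 1, 0, 0]

Z[0]=15
i=1: fresh scan; Z[1]=1 grow→box=[1,2)
i=2: fresh scan; Z[2]=0
i=3: fresh scan; Z[3]=2 grow→box=[3,5)
i=4: min(r-i=1, Z[1]=1)=1; Z[4]=1
i=5: fresh scan; Z[5]=0
i=6: fresh scan; Z[6]=0
i=7: fresh scan; Z[7]=0
i=8: fresh scan; Z[8]=0
i=9: fresh scan; Z[9]=0
i=10: fresh scan; Z[10]=0
i=11: fresh scan; Z[11]=2 grow→box=[11,13)
i=12: min(r-i=1, Z[1]=1)=1; Z[12]=1
i=13: fresh scan; Z[13]=0
i=14: fresh scan; Z[14]=0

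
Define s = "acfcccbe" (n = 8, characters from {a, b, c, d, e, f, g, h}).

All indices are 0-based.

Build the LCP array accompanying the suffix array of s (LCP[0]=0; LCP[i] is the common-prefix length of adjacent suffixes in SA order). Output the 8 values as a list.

[0, 0, 0, 1, 2, 1, 0, 0]

rank→(start, suffix):
  0 → (0, 'acfcccbe')
  1 → (6, 'be')
  2 → (5, 'cbe')
  3 → (4, 'ccbe')
  4 → (3, 'cccbe')
  5 → (1, 'cfcccbe')
  6 → (7, 'e')
  7 → (2, 'fcccbe')

SA = [0, 6, 5, 4, 3, 1, 7, 2]
i: (SA[i-1],SA[i]) lcp shared
  1: (0,6) 0 ''
  2: (6,5) 0 ''
  3: (5,4) 1 'c'
  4: (4,3) 2 'cc'
  5: (3,1) 1 'c'
  6: (1,7) 0 ''
  7: (7,2) 0 ''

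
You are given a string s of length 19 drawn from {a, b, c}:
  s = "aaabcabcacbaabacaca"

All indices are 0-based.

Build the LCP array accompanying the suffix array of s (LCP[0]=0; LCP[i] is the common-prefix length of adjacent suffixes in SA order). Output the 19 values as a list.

[0, 1, 2, 3, 1, 2, 4, 1, 3, 2, 0, 2, 1, 3, 0, 2, 2, 3, 1]

sorted suffixes:
  #0 SA[0]=18  'a'
  #1 SA[1]=0  'aaabcabcacbaabacaca'
  #2 SA[2]=11  'aabacaca'
  #3 SA[3]=1  'aabcabcacbaabacaca'
  #4 SA[4]=12  'abacaca'
  #5 SA[5]=2  'abcabcacbaabacaca'
  #6 SA[6]=5  'abcacbaabacaca'
  #7 SA[7]=16  'aca'
  #8 SA[8]=14  'acaca'
  #9 SA[9]=8  'acbaabacaca'
  #10 SA[10]=10  'baabacaca'
  #11 SA[11]=13  'bacaca'
  #12 SA[12]=3  'bcabcacbaabacaca'
  #13 SA[13]=6  'bcacbaabacaca'
  #14 SA[14]=17  'ca'
  #15 SA[15]=4  'cabcacbaabacaca'
  #16 SA[16]=15  'caca'
  #17 SA[17]=7  'cacbaabacaca'
  #18 SA[18]=9  'cbaabacaca'

SA = [18, 0, 11, 1, 12, 2, 5, 16, 14, 8, 10, 13, 3, 6, 17, 4, 15, 7, 9]
rank  pair      lcp
   1  s[18:],s[0:]  1  'a'
   2  s[0:],s[11:]  2  'aa'
   3  s[11:],s[1:]  3  'aab'
   4  s[1:],s[12:]  1  'a'
   5  s[12:],s[2:]  2  'ab'
   6  s[2:],s[5:]  4  'abca'
   7  s[5:],s[16:]  1  'a'
   8  s[16:],s[14:]  3  'aca'
   9  s[14:],s[8:]  2  'ac'
  10  s[8:],s[10:]  0  ''
  11  s[10:],s[13:]  2  'ba'
  12  s[13:],s[3:]  1  'b'
  13  s[3:],s[6:]  3  'bca'
  14  s[6:],s[17:]  0  ''
  15  s[17:],s[4:]  2  'ca'
  16  s[4:],s[15:]  2  'ca'
  17  s[15:],s[7:]  3  'cac'
  18  s[7:],s[9:]  1  'c'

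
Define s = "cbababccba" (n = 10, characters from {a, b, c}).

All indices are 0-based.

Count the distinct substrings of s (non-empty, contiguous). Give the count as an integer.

42

sorted suffixes:
  #0 SA[0]=9  'a'
  #1 SA[1]=2  'ababccba'
  #2 SA[2]=4  'abccba'
  #3 SA[3]=8  'ba'
  #4 SA[4]=1  'bababccba'
  #5 SA[5]=3  'babccba'
  #6 SA[6]=5  'bccba'
  #7 SA[7]=7  'cba'
  #8 SA[8]=0  'cbababccba'
  #9 SA[9]=6  'ccba'

SA = [9, 2, 4, 8, 1, 3, 5, 7, 0, 6]
rank  pair      lcp
   1  s[9:],s[2:]  1  'a'
   2  s[2:],s[4:]  2  'ab'
   3  s[4:],s[8:]  0  ''
   4  s[8:],s[1:]  2  'ba'
   5  s[1:],s[3:]  3  'bab'
   6  s[3:],s[5:]  1  'b'
   7  s[5:],s[7:]  0  ''
   8  s[7:],s[0:]  3  'cba'
   9  s[0:],s[6:]  1  'c'

n(n+1)/2 = 10·11/2 = 55
Σ LCP = 0 + 1 + 2 + 0 + 2 + 3 + 1 + 0 + 3 + 1 = 13
distinct = 55 − 13 = 42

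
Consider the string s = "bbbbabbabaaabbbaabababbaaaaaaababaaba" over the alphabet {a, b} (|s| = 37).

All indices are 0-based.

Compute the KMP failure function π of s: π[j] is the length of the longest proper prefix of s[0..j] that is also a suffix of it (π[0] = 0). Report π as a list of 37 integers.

[0, 1, 2, 3, 0, 1, 2, 0, 1, 0, 0, 0, 1, 2, 3, 0, 0, 1, 0, 1, 0, 1, 2, 0, 0, 0, 0, 0, 0, 0, 1, 0, 1, 0, 0, 1, 0]

π[0] = 0
j=1 s[j]='b': π[1]=1 (border 'b')
j=2 s[j]='b': π[2]=2 (border 'bb')
j=3 s[j]='b': π[3]=3 (border 'bbb')
j=4 s[j]='a': k: 3→2→1→0; π[4]=0 (border '')
j=5 s[j]='b': π[5]=1 (border 'b')
j=6 s[j]='b': π[6]=2 (border 'bb')
j=7 s[j]='a': k: 2→1→0; π[7]=0 (border '')
j=8 s[j]='b': π[8]=1 (border 'b')
j=9 s[j]='a': k: 1→0; π[9]=0 (border '')
j=10 s[j]='a': π[10]=0 (border '')
j=11 s[j]='a': π[11]=0 (border '')
j=12 s[j]='b': π[12]=1 (border 'b')
j=13 s[j]='b': π[13]=2 (border 'bb')
j=14 s[j]='b': π[14]=3 (border 'bbb')
j=15 s[j]='a': k: 3→2→1→0; π[15]=0 (border '')
j=16 s[j]='a': π[16]=0 (border '')
j=17 s[j]='b': π[17]=1 (border 'b')
j=18 s[j]='a': k: 1→0; π[18]=0 (border '')
j=19 s[j]='b': π[19]=1 (border 'b')
j=20 s[j]='a': k: 1→0; π[20]=0 (border '')
j=21 s[j]='b': π[21]=1 (border 'b')
j=22 s[j]='b': π[22]=2 (border 'bb')
j=23 s[j]='a': k: 2→1→0; π[23]=0 (border '')
j=24 s[j]='a': π[24]=0 (border '')
j=25 s[j]='a': π[25]=0 (border '')
j=26 s[j]='a': π[26]=0 (border '')
j=27 s[j]='a': π[27]=0 (border '')
j=28 s[j]='a': π[28]=0 (border '')
j=29 s[j]='a': π[29]=0 (border '')
j=30 s[j]='b': π[30]=1 (border 'b')
j=31 s[j]='a': k: 1→0; π[31]=0 (border '')
j=32 s[j]='b': π[32]=1 (border 'b')
j=33 s[j]='a': k: 1→0; π[33]=0 (border '')
j=34 s[j]='a': π[34]=0 (border '')
j=35 s[j]='b': π[35]=1 (border 'b')
j=36 s[j]='a': k: 1→0; π[36]=0 (border '')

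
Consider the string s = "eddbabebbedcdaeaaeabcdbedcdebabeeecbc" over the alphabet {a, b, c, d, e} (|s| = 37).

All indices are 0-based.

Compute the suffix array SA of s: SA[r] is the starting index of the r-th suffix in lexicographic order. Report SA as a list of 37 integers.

[15, 18, 4, 29, 13, 16, 3, 28, 7, 35, 19, 5, 8, 22, 30, 36, 34, 11, 20, 25, 12, 2, 21, 10, 24, 1, 26, 14, 17, 27, 6, 33, 9, 23, 0, 32, 31]

rank→(start, suffix):
  0 → (15, 'aaeabcdbedcdebabeeecbc')
  1 → (18, 'abcdbedcdebabeeecbc')
  2 → (4, 'abebbedcdaeaaeabcdbedcdebabeeecbc')
  3 → (29, 'abeeecbc')
  4 → (13, 'aeaaeabcdbedcdebabeeecbc')
  5 → (16, 'aeabcdbedcdebabeeecbc')
  6 → (3, 'babebbedcdaeaaeabcdbedcdebabeeecbc')
  7 → (28, 'babeeecbc')
  8 → (7, 'bbedcdaeaaeabcdbedcdebabeeecbc')
  9 → (35, 'bc')
  10 → (19, 'bcdbedcdebabeeecbc')
  11 → (5, 'bebbedcdaeaaeabcdbedcdebabeeecbc')
  12 → (8, 'bedcdaeaaeabcdbedcdebabeeecbc')
  13 → (22, 'bedcdebabeeecbc')
  14 → (30, 'beeecbc')
  15 → (36, 'c')
  16 → (34, 'cbc')
  17 → (11, 'cdaeaaeabcdbedcdebabeeecbc')
  18 → (20, 'cdbedcdebabeeecbc')
  19 → (25, 'cdebabeeecbc')
  20 → (12, 'daeaaeabcdbedcdebabeeecbc')
  21 → (2, 'dbabebbedcdaeaaeabcdbedcdebabeeecbc')
  22 → (21, 'dbedcdebabeeecbc')
  23 → (10, 'dcdaeaaeabcdbedcdebabeeecbc')
  24 → (24, 'dcdebabeeecbc')
  25 → (1, 'ddbabebbedcdaeaaeabcdbedcdebabeeecbc')
  26 → (26, 'debabeeecbc')
  27 → (14, 'eaaeabcdbedcdebabeeecbc')
  28 → (17, 'eabcdbedcdebabeeecbc')
  29 → (27, 'ebabeeecbc')
  30 → (6, 'ebbedcdaeaaeabcdbedcdebabeeecbc')
  31 → (33, 'ecbc')
  32 → (9, 'edcdaeaaeabcdbedcdebabeeecbc')
  33 → (23, 'edcdebabeeecbc')
  34 → (0, 'eddbabebbedcdaeaaeabcdbedcdebabeeecbc')
  35 → (32, 'eecbc')
  36 → (31, 'eeecbc')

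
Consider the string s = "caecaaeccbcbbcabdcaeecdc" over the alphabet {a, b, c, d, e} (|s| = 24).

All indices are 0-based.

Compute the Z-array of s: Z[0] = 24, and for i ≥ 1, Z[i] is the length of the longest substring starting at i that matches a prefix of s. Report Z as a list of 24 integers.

[24, 0, 0, 2, 0, 0, 0, 1, 1, 0, 1, 0, 0, 2, 0, 0, 0, 3, 0, 0, 0, 1, 0, 1]

Z[0]=24
i=1: outside box; Z[1]=0
i=2: outside box; Z[2]=0
i=3: outside box; Z[3]=2 scan→box=[3,5)
i=4: min(r-i=1, Z[1]=0)=0; Z[4]=0
i=5: outside box; Z[5]=0
i=6: outside box; Z[6]=0
i=7: outside box; Z[7]=1 scan→box=[7,8)
i=8: outside box; Z[8]=1 scan→box=[8,9)
i=9: outside box; Z[9]=0
i=10: outside box; Z[10]=1 scan→box=[10,11)
i=11: outside box; Z[11]=0
i=12: outside box; Z[12]=0
i=13: outside box; Z[13]=2 scan→box=[13,15)
i=14: min(r-i=1, Z[1]=0)=0; Z[14]=0
i=15: outside box; Z[15]=0
i=16: outside box; Z[16]=0
i=17: outside box; Z[17]=3 scan→box=[17,20)
i=18: min(r-i=2, Z[1]=0)=0; Z[18]=0
i=19: min(r-i=1, Z[2]=0)=0; Z[19]=0
i=20: outside box; Z[20]=0
i=21: outside box; Z[21]=1 scan→box=[21,22)
i=22: outside box; Z[22]=0
i=23: outside box; Z[23]=1 scan→box=[23,24)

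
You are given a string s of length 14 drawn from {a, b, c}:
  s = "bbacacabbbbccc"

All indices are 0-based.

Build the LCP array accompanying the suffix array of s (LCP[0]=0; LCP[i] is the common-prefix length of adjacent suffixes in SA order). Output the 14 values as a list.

rank→(start, suffix):
  0 → (6, 'abbbbccc')
  1 → (4, 'acabbbbccc')
  2 → (2, 'acacabbbbccc')
  3 → (1, 'bacacabbbbccc')
  4 → (0, 'bbacacabbbbccc')
  5 → (7, 'bbbbccc')
  6 → (8, 'bbbccc')
  7 → (9, 'bbccc')
  8 → (10, 'bccc')
  9 → (13, 'c')
  10 → (5, 'cabbbbccc')
  11 → (3, 'cacabbbbccc')
  12 → (12, 'cc')
  13 → (11, 'ccc')

SA = [6, 4, 2, 1, 0, 7, 8, 9, 10, 13, 5, 3, 12, 11]
[i] adj suffixes → lcp
  [1] 6/4 → 1 ('a')
  [2] 4/2 → 3 ('aca')
  [3] 2/1 → 0 ('')
  [4] 1/0 → 1 ('b')
  [5] 0/7 → 2 ('bb')
  [6] 7/8 → 3 ('bbb')
  [7] 8/9 → 2 ('bb')
  [8] 9/10 → 1 ('b')
  [9] 10/13 → 0 ('')
  [10] 13/5 → 1 ('c')
  [11] 5/3 → 2 ('ca')
  [12] 3/12 → 1 ('c')
  [13] 12/11 → 2 ('cc')

[0, 1, 3, 0, 1, 2, 3, 2, 1, 0, 1, 2, 1, 2]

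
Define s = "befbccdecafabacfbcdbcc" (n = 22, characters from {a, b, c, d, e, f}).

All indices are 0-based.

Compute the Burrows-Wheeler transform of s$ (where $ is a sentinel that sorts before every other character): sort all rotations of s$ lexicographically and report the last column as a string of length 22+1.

cfbcadff$cebbbcaccdbaec

rank  rotation                 last
    0  $befbccdecafabacfbcdbcc  c
    1  abacfbcdbcc$befbccdecaf  f
    2  acfbcdbcc$befbccdecafab  b
    3  afabacfbcdbcc$befbccdec  c
    4  bacfbcdbcc$befbccdecafa  a
    5  bcc$befbccdecafabacfbcd  d
    6  bccdecafabacfbcdbcc$bef  f
    7  bcdbcc$befbccdecafabacf  f
    8  befbccdecafabacfbcdbcc$  $
    9  c$befbccdecafabacfbcdbc  c
   10  cafabacfbcdbcc$befbccde  e
   11  cc$befbccdecafabacfbcdb  b
   12  ccdecafabacfbcdbcc$befb  b
   13  cdbcc$befbccdecafabacfb  b
   14  cdecafabacfbcdbcc$befbc  c
   15  cfbcdbcc$befbccdecafaba  a
   16  dbcc$befbccdecafabacfbc  c
   17  decafabacfbcdbcc$befbcc  c
   18  ecafabacfbcdbcc$befbccd  d
   19  efbccdecafabacfbcdbcc$b  b
   20  fabacfbcdbcc$befbccdeca  a
   21  fbccdecafabacfbcdbcc$be  e
   22  fbcdbcc$befbccdecafabac  c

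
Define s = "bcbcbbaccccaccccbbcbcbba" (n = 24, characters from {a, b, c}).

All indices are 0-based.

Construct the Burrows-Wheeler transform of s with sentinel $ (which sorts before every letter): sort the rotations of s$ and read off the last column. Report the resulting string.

abbcbbcccccb$cbbcbbccccaa

rank  rotation                   last
    0  $bcbcbbaccccaccccbbcbcbba  a
    1  a$bcbcbbaccccaccccbbcbcbb  b
    2  accccaccccbbcbcbba$bcbcbb  b
    3  accccbbcbcbba$bcbcbbacccc  c
    4  ba$bcbcbbaccccaccccbbcbcb  b
    5  baccccaccccbbcbcbba$bcbcb  b
    6  bba$bcbcbbaccccaccccbbcbc  c
    7  bbaccccaccccbbcbcbba$bcbc  c
    8  bbcbcbba$bcbcbbaccccacccc  c
    9  bcbba$bcbcbbaccccaccccbbc  c
   10  bcbbaccccaccccbbcbcbba$bc  c
   11  bcbcbba$bcbcbbaccccaccccb  b
   12  bcbcbbaccccaccccbbcbcbba$  $
   13  caccccbbcbcbba$bcbcbbaccc  c
   14  cbba$bcbcbbaccccaccccbbcb  b
   15  cbbaccccaccccbbcbcbba$bcb  b
   16  cbbcbcbba$bcbcbbaccccaccc  c
   17  cbcbba$bcbcbbaccccaccccbb  b
   18  cbcbbaccccaccccbbcbcbba$b  b
   19  ccaccccbbcbcbba$bcbcbbacc  c
   20  ccbbcbcbba$bcbcbbaccccacc  c
   21  cccaccccbbcbcbba$bcbcbbac  c
   22  cccbbcbcbba$bcbcbbaccccac  c
   23  ccccaccccbbcbcbba$bcbcbba  a
   24  ccccbbcbcbba$bcbcbbacccca  a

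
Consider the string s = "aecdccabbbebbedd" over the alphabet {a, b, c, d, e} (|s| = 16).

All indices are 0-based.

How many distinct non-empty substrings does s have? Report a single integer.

sorted suffixes:
  #0 SA[0]=6  'abbbebbedd'
  #1 SA[1]=0  'aecdccabbbebbedd'
  #2 SA[2]=7  'bbbebbedd'
  #3 SA[3]=8  'bbebbedd'
  #4 SA[4]=11  'bbedd'
  #5 SA[5]=9  'bebbedd'
  #6 SA[6]=12  'bedd'
  #7 SA[7]=5  'cabbbebbedd'
  #8 SA[8]=4  'ccabbbebbedd'
  #9 SA[9]=2  'cdccabbbebbedd'
  #10 SA[10]=15  'd'
  #11 SA[11]=3  'dccabbbebbedd'
  #12 SA[12]=14  'dd'
  #13 SA[13]=10  'ebbedd'
  #14 SA[14]=1  'ecdccabbbebbedd'
  #15 SA[15]=13  'edd'

SA = [6, 0, 7, 8, 11, 9, 12, 5, 4, 2, 15, 3, 14, 10, 1, 13]
[i] adj suffixes → lcp
  [1] 6/0 → 1 ('a')
  [2] 0/7 → 0 ('')
  [3] 7/8 → 2 ('bb')
  [4] 8/11 → 3 ('bbe')
  [5] 11/9 → 1 ('b')
  [6] 9/12 → 2 ('be')
  [7] 12/5 → 0 ('')
  [8] 5/4 → 1 ('c')
  [9] 4/2 → 1 ('c')
  [10] 2/15 → 0 ('')
  [11] 15/3 → 1 ('d')
  [12] 3/14 → 1 ('d')
  [13] 14/10 → 0 ('')
  [14] 10/1 → 1 ('e')
  [15] 1/13 → 1 ('e')

n(n+1)/2 = 16·17/2 = 136
Σ LCP = 0 + 1 + 0 + 2 + 3 + 1 + 2 + 0 + 1 + 1 + 0 + 1 + 1 + 0 + 1 + 1 = 15
distinct = 136 − 15 = 121

121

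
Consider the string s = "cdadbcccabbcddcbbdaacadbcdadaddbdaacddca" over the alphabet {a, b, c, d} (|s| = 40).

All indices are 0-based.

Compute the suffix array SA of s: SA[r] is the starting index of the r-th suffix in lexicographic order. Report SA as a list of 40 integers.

[39, 18, 33, 8, 19, 34, 26, 2, 21, 28, 9, 15, 4, 23, 10, 16, 31, 38, 7, 20, 14, 6, 5, 24, 0, 35, 11, 17, 32, 25, 1, 27, 3, 22, 30, 37, 13, 29, 36, 12]

rank→(start, suffix):
  0 → (39, 'a')
  1 → (18, 'aacadbcdadaddbdaacddca')
  2 → (33, 'aacddca')
  3 → (8, 'abbcddcbbdaacadbcdadaddbdaacddca')
  4 → (19, 'acadbcdadaddbdaacddca')
  5 → (34, 'acddca')
  6 → (26, 'adaddbdaacddca')
  7 → (2, 'adbcccabbcddcbbdaacadbcdadaddbdaacddca')
  8 → (21, 'adbcdadaddbdaacddca')
  9 → (28, 'addbdaacddca')
  10 → (9, 'bbcddcbbdaacadbcdadaddbdaacddca')
  11 → (15, 'bbdaacadbcdadaddbdaacddca')
  12 → (4, 'bcccabbcddcbbdaacadbcdadaddbdaacddca')
  13 → (23, 'bcdadaddbdaacddca')
  14 → (10, 'bcddcbbdaacadbcdadaddbdaacddca')
  15 → (16, 'bdaacadbcdadaddbdaacddca')
  16 → (31, 'bdaacddca')
  17 → (38, 'ca')
  18 → (7, 'cabbcddcbbdaacadbcdadaddbdaacddca')
  19 → (20, 'cadbcdadaddbdaacddca')
  20 → (14, 'cbbdaacadbcdadaddbdaacddca')
  21 → (6, 'ccabbcddcbbdaacadbcdadaddbdaacddca')
  22 → (5, 'cccabbcddcbbdaacadbcdadaddbdaacddca')
  23 → (24, 'cdadaddbdaacddca')
  24 → (0, 'cdadbcccabbcddcbbdaacadbcdadaddbdaacddca')
  25 → (35, 'cddca')
  26 → (11, 'cddcbbdaacadbcdadaddbdaacddca')
  27 → (17, 'daacadbcdadaddbdaacddca')
  28 → (32, 'daacddca')
  29 → (25, 'dadaddbdaacddca')
  30 → (1, 'dadbcccabbcddcbbdaacadbcdadaddbdaacddca')
  31 → (27, 'daddbdaacddca')
  32 → (3, 'dbcccabbcddcbbdaacadbcdadaddbdaacddca')
  33 → (22, 'dbcdadaddbdaacddca')
  34 → (30, 'dbdaacddca')
  35 → (37, 'dca')
  36 → (13, 'dcbbdaacadbcdadaddbdaacddca')
  37 → (29, 'ddbdaacddca')
  38 → (36, 'ddca')
  39 → (12, 'ddcbbdaacadbcdadaddbdaacddca')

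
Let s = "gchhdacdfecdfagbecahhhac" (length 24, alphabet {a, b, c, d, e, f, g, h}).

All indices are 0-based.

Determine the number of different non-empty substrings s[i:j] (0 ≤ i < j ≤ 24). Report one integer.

277

rank→(start, suffix):
  0 → (22, 'ac')
  1 → (5, 'acdfecdfagbecahhhac')
  2 → (13, 'agbecahhhac')
  3 → (18, 'ahhhac')
  4 → (15, 'becahhhac')
  5 → (23, 'c')
  6 → (17, 'cahhhac')
  7 → (10, 'cdfagbecahhhac')
  8 → (6, 'cdfecdfagbecahhhac')
  9 → (1, 'chhdacdfecdfagbecahhhac')
  10 → (4, 'dacdfecdfagbecahhhac')
  11 → (11, 'dfagbecahhhac')
  12 → (7, 'dfecdfagbecahhhac')
  13 → (16, 'ecahhhac')
  14 → (9, 'ecdfagbecahhhac')
  15 → (12, 'fagbecahhhac')
  16 → (8, 'fecdfagbecahhhac')
  17 → (14, 'gbecahhhac')
  18 → (0, 'gchhdacdfecdfagbecahhhac')
  19 → (21, 'hac')
  20 → (3, 'hdacdfecdfagbecahhhac')
  21 → (20, 'hhac')
  22 → (2, 'hhdacdfecdfagbecahhhac')
  23 → (19, 'hhhac')

SA = [22, 5, 13, 18, 15, 23, 17, 10, 6, 1, 4, 11, 7, 16, 9, 12, 8, 14, 0, 21, 3, 20, 2, 19]
[i] adj suffixes → lcp
  [1] 22/5 → 2 ('ac')
  [2] 5/13 → 1 ('a')
  [3] 13/18 → 1 ('a')
  [4] 18/15 → 0 ('')
  [5] 15/23 → 0 ('')
  [6] 23/17 → 1 ('c')
  [7] 17/10 → 1 ('c')
  [8] 10/6 → 3 ('cdf')
  [9] 6/1 → 1 ('c')
  [10] 1/4 → 0 ('')
  [11] 4/11 → 1 ('d')
  [12] 11/7 → 2 ('df')
  [13] 7/16 → 0 ('')
  [14] 16/9 → 2 ('ec')
  [15] 9/12 → 0 ('')
  [16] 12/8 → 1 ('f')
  [17] 8/14 → 0 ('')
  [18] 14/0 → 1 ('g')
  [19] 0/21 → 0 ('')
  [20] 21/3 → 1 ('h')
  [21] 3/20 → 1 ('h')
  [22] 20/2 → 2 ('hh')
  [23] 2/19 → 2 ('hh')

n(n+1)/2 = 24·25/2 = 300
Σ LCP = 0 + 2 + 1 + 1 + 0 + 0 + 1 + 1 + 3 + 1 + 0 + 1 + 2 + 0 + 2 + 0 + 1 + 0 + 1 + 0 + 1 + 1 + 2 + 2 = 23
distinct = 300 − 23 = 277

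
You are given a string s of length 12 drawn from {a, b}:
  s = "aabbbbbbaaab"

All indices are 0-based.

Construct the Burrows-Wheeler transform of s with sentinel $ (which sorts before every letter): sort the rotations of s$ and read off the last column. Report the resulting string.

bba$aaabbbbba

rank  rotation       last
    0  $aabbbbbbaaab  b
    1  aaab$aabbbbbb  b
    2  aab$aabbbbbba  a
    3  aabbbbbbaaab$  $
    4  ab$aabbbbbbaa  a
    5  abbbbbbaaab$a  a
    6  b$aabbbbbbaaa  a
    7  baaab$aabbbbb  b
    8  bbaaab$aabbbb  b
    9  bbbaaab$aabbb  b
   10  bbbbaaab$aabb  b
   11  bbbbbaaab$aab  b
   12  bbbbbbaaab$aa  a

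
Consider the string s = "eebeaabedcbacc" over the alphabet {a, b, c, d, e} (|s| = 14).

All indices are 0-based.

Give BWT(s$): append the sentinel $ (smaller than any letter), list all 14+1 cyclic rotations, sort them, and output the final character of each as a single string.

rank  rotation         last
    0  $eebeaabedcbacc  c
    1  aabedcbacc$eebe  e
    2  abedcbacc$eebea  a
    3  acc$eebeaabedcb  b
    4  bacc$eebeaabedc  c
    5  beaabedcbacc$ee  e
    6  bedcbacc$eebeaa  a
    7  c$eebeaabedcbac  c
    8  cbacc$eebeaabed  d
    9  cc$eebeaabedcba  a
   10  dcbacc$eebeaabe  e
   11  eaabedcbacc$eeb  b
   12  ebeaabedcbacc$e  e
   13  edcbacc$eebeaab  b
   14  eebeaabedcbacc$  $

ceabceacdaebeb$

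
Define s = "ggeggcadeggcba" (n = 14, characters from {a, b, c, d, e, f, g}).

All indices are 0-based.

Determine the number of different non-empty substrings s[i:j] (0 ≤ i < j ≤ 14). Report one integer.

rank→(start, suffix):
  0 → (13, 'a')
  1 → (6, 'adeggcba')
  2 → (12, 'ba')
  3 → (5, 'cadeggcba')
  4 → (11, 'cba')
  5 → (7, 'deggcba')
  6 → (2, 'eggcadeggcba')
  7 → (8, 'eggcba')
  8 → (4, 'gcadeggcba')
  9 → (10, 'gcba')
  10 → (1, 'geggcadeggcba')
  11 → (3, 'ggcadeggcba')
  12 → (9, 'ggcba')
  13 → (0, 'ggeggcadeggcba')

SA = [13, 6, 12, 5, 11, 7, 2, 8, 4, 10, 1, 3, 9, 0]
i: (SA[i-1],SA[i]) lcp shared
  1: (13,6) 1 'a'
  2: (6,12) 0 ''
  3: (12,5) 0 ''
  4: (5,11) 1 'c'
  5: (11,7) 0 ''
  6: (7,2) 0 ''
  7: (2,8) 4 'eggc'
  8: (8,4) 0 ''
  9: (4,10) 2 'gc'
  10: (10,1) 1 'g'
  11: (1,3) 1 'g'
  12: (3,9) 3 'ggc'
  13: (9,0) 2 'gg'

n(n+1)/2 = 14·15/2 = 105
Σ LCP = 0 + 1 + 0 + 0 + 1 + 0 + 0 + 4 + 0 + 2 + 1 + 1 + 3 + 2 = 15
distinct = 105 − 15 = 90

90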